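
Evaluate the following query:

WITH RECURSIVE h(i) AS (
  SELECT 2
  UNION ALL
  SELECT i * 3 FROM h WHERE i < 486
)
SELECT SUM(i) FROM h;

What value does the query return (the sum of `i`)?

728

Base: i=2.
Iteration 1: 2 < 486 holds -> i = 2 * 3 = 6.
Iteration 2: 6 < 486 holds -> i = 6 * 3 = 18.
Iteration 3: 18 < 486 holds -> i = 18 * 3 = 54.
Iteration 4: 54 < 486 holds -> i = 54 * 3 = 162.
Iteration 5: 162 < 486 holds -> i = 162 * 3 = 486.
Iteration 6: 486 < 486 fails; recursion stops.
SUM(i) = 2 + 6 + 18 + 54 + 162 + 486 = 728.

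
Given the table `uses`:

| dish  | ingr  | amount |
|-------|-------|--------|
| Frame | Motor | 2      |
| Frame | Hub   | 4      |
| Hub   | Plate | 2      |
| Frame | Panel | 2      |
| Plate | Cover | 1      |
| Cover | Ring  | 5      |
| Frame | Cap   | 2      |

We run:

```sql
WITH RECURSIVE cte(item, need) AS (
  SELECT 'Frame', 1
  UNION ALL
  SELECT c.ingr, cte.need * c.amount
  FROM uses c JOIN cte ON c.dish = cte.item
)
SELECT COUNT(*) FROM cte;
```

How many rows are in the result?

Base: (Frame, need=1).
Iteration 1: components of {Frame} -> Cap = 1*2 = 2, Hub = 1*4 = 4, Motor = 1*2 = 2, Panel = 1*2 = 2.
Iteration 2: components of {Cap,Hub,Motor,Panel} -> Plate = 4*2 = 8.
Iteration 3: components of {Plate} -> Cover = 8*1 = 8.
Iteration 4: components of {Cover} -> Ring = 8*5 = 40.
Iteration 5: no further components; recursion stops.
Total rows emitted: 8.

8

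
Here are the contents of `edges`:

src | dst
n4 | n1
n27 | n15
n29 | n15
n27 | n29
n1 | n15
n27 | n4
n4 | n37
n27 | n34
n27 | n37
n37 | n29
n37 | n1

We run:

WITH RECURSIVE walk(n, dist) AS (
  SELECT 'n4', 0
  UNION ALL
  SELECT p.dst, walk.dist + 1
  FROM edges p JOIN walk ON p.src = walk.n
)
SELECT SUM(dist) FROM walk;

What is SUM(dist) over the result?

14

Base: (n4, dist=0).
Iteration 1: edges from {n4} -> (n1, dist=1), (n37, dist=1).
Iteration 2: edges from {n1,n37} -> (n1, dist=2), (n15, dist=2), (n29, dist=2).
Iteration 3: edges from {n1,n15,n29} -> (n15, dist=3) x2. [UNION ALL keeps all 2 new rows, including repeats]
Iteration 4: no outgoing edges from {n15}; recursion stops.
SUM(dist) = 0 + 1 + 1 + 2 + 2 + 2 + 3 + 3 = 14.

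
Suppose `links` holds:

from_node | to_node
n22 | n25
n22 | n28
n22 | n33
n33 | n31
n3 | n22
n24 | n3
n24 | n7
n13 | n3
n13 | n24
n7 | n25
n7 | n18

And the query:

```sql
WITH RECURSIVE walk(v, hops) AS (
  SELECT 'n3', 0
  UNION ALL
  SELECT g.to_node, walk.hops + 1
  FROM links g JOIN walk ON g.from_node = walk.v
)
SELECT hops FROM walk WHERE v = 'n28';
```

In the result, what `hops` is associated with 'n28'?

Base: (n3, hops=0).
Iteration 1: edges from {n3} -> (n22, hops=1).
Iteration 2: edges from {n22} -> (n25, hops=2), (n28, hops=2), (n33, hops=2).
Iteration 3: edges from {n25,n28,n33} -> (n31, hops=3).
Iteration 4: no outgoing edges from {n31}; recursion stops.

2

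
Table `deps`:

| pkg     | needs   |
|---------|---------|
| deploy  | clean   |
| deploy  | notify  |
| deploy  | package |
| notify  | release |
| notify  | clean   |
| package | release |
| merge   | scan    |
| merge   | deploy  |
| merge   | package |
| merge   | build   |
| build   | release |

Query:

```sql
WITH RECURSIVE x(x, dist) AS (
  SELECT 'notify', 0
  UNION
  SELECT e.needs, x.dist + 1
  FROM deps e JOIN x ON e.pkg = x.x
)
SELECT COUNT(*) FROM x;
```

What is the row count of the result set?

3

Base: (notify, dist=0).
Iteration 1: edges from {notify} -> (clean, dist=1), (release, dist=1).
Iteration 2: no outgoing edges from {clean,release}; recursion stops.
Total rows emitted: 3.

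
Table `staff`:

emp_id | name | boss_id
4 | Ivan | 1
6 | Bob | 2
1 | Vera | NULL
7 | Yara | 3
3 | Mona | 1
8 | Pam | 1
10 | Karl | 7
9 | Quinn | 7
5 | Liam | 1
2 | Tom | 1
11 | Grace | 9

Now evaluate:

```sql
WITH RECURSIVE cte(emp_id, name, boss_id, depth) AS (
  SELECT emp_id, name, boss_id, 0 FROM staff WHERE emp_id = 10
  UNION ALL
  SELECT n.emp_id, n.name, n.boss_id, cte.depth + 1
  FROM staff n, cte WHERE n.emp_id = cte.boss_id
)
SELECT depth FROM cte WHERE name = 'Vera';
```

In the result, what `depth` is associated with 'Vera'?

3

Base: emp_id=10 (Karl), boss_id=7, depth 0.
Iteration 1: join on emp_id=7 -> Yara (id 7, boss_id=3, depth 1).
Iteration 2: join on emp_id=3 -> Mona (id 3, boss_id=1, depth 2).
Iteration 3: join on emp_id=1 -> Vera (id 1, boss_id=NULL, depth 3).
Iteration 4: boss_id is NULL; no match; recursion stops.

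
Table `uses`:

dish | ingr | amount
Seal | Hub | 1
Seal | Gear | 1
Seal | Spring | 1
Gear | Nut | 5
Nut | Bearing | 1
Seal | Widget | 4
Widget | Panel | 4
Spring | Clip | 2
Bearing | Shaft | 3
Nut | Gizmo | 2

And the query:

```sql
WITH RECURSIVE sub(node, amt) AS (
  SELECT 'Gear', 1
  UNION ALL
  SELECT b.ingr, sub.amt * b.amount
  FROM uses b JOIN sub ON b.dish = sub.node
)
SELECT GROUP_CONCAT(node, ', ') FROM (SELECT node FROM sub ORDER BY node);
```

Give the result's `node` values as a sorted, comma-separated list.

Bearing, Gear, Gizmo, Nut, Shaft

Base: (Gear, amt=1).
Iteration 1: components of {Gear} -> Nut = 1*5 = 5.
Iteration 2: components of {Nut} -> Bearing = 5*1 = 5, Gizmo = 5*2 = 10.
Iteration 3: components of {Bearing,Gizmo} -> Shaft = 5*3 = 15.
Iteration 4: no further components; recursion stops.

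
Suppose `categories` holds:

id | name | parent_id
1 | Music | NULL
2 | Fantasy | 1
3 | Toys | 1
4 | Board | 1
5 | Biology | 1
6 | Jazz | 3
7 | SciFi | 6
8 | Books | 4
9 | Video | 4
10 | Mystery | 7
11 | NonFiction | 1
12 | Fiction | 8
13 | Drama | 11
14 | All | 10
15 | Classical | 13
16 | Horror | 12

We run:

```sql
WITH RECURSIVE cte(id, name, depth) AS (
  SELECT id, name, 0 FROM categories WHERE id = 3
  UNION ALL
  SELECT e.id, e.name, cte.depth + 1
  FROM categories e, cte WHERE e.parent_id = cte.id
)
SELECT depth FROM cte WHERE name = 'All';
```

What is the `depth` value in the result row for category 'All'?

4

Base: id=3 (Toys) at depth 0.
Iteration 1: rows with parent_id in {3} -> Jazz (id 6, depth 1).
Iteration 2: rows with parent_id in {6} -> SciFi (id 7, depth 2).
Iteration 3: rows with parent_id in {7} -> Mystery (id 10, depth 3).
Iteration 4: rows with parent_id in {10} -> All (id 14, depth 4).
Iteration 5: no rows with parent_id in {14}; recursion stops.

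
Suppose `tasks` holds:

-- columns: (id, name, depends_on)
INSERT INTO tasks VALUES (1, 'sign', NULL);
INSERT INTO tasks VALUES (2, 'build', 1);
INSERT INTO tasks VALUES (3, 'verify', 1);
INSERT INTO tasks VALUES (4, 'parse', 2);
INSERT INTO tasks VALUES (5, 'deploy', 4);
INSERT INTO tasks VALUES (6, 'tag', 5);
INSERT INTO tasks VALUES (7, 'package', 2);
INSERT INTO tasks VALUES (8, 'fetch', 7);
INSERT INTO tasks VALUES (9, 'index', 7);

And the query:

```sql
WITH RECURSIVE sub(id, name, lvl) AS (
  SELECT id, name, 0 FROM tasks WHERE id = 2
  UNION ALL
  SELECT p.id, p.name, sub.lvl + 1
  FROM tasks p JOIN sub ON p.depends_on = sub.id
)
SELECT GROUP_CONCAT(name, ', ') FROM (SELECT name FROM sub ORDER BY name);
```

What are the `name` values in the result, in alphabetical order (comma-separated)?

Base: id=2 (build) at lvl 0.
Iteration 1: rows with depends_on in {2} -> parse (id 4, lvl 1), package (id 7, lvl 1).
Iteration 2: rows with depends_on in {4,7} -> deploy (id 5, lvl 2), fetch (id 8, lvl 2), index (id 9, lvl 2).
Iteration 3: rows with depends_on in {5,8,9} -> tag (id 6, lvl 3).
Iteration 4: no rows with depends_on in {6}; recursion stops.

build, deploy, fetch, index, package, parse, tag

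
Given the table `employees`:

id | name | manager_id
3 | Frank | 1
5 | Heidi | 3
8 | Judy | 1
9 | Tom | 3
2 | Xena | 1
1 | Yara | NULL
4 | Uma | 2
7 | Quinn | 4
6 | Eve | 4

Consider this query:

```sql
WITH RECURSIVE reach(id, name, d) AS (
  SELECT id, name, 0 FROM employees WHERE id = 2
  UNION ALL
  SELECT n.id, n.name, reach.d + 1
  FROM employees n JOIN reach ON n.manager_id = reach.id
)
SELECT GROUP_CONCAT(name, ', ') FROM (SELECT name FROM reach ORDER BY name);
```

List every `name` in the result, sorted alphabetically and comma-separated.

Eve, Quinn, Uma, Xena

Base: id=2 (Xena) at d 0.
Iteration 1: rows with manager_id in {2} -> Uma (id 4, d 1).
Iteration 2: rows with manager_id in {4} -> Eve (id 6, d 2), Quinn (id 7, d 2).
Iteration 3: no rows with manager_id in {6,7}; recursion stops.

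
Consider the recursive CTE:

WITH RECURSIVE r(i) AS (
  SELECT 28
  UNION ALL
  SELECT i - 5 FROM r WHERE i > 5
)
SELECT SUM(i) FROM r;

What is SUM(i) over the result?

Base: i=28.
Iteration 1: 28 > 5 holds -> i = 28 - 5 = 23.
Iteration 2: 23 > 5 holds -> i = 23 - 5 = 18.
Iteration 3: 18 > 5 holds -> i = 18 - 5 = 13.
Iteration 4: 13 > 5 holds -> i = 13 - 5 = 8.
Iteration 5: 8 > 5 holds -> i = 8 - 5 = 3.
Iteration 6: 3 > 5 fails; recursion stops.
SUM(i) = 28 + 23 + 18 + 13 + 8 + 3 = 93.

93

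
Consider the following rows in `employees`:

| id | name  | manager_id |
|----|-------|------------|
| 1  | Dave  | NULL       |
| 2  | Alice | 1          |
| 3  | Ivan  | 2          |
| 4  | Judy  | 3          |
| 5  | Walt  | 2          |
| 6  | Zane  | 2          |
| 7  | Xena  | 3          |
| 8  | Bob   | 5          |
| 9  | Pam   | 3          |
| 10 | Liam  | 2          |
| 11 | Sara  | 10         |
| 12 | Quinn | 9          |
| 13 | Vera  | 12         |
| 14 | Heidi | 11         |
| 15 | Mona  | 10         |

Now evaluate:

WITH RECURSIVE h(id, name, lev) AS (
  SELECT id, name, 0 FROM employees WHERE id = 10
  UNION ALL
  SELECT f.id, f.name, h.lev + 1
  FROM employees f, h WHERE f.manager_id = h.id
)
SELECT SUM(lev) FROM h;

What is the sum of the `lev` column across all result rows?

4

Base: id=10 (Liam) at lev 0.
Iteration 1: rows with manager_id in {10} -> Sara (id 11, lev 1), Mona (id 15, lev 1).
Iteration 2: rows with manager_id in {11,15} -> Heidi (id 14, lev 2).
Iteration 3: no rows with manager_id in {14}; recursion stops.
SUM(lev) = 0 + 1 + 1 + 2 = 4.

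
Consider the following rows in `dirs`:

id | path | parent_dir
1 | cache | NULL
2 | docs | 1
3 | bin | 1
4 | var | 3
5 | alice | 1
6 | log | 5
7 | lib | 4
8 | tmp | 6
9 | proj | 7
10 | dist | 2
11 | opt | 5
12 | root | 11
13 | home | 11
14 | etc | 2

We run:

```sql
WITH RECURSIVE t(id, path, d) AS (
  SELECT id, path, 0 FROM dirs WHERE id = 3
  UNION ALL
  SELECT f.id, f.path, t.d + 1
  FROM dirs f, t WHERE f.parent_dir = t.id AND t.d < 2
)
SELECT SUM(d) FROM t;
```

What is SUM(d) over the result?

3

Base: id=3 (bin) at d 0.
Iteration 1: rows with parent_dir in {3} -> var (id 4, d 1).
Iteration 2: rows with parent_dir in {4} -> lib (id 7, d 2).
Iteration 3: d < 2 fails for all current rows; recursion stops.
SUM(d) = 0 + 1 + 2 = 3.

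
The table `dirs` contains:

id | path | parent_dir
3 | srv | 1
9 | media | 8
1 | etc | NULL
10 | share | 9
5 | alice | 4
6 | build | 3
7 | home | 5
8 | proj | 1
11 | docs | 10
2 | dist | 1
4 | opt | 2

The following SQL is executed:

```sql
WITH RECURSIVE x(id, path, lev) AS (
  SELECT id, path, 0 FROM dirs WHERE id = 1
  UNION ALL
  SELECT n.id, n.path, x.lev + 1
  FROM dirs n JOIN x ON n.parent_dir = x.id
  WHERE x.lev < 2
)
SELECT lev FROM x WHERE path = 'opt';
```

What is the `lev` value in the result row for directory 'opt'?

Base: id=1 (etc) at lev 0.
Iteration 1: rows with parent_dir in {1} -> dist (id 2, lev 1), srv (id 3, lev 1), proj (id 8, lev 1).
Iteration 2: rows with parent_dir in {2,3,8} -> opt (id 4, lev 2), build (id 6, lev 2), media (id 9, lev 2).
Iteration 3: lev < 2 fails for all current rows; recursion stops.

2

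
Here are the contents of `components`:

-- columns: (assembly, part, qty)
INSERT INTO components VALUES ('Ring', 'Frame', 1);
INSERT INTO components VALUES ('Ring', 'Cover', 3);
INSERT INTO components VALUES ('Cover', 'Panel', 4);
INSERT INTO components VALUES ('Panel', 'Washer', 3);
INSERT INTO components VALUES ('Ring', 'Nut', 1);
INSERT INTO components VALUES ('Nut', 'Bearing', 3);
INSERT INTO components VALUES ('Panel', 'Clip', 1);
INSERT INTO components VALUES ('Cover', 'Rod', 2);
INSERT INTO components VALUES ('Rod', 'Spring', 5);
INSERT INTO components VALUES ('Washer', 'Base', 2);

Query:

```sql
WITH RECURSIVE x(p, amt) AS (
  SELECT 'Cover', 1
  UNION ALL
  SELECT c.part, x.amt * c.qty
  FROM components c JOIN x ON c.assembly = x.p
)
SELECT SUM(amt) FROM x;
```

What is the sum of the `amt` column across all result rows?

Base: (Cover, amt=1).
Iteration 1: components of {Cover} -> Panel = 1*4 = 4, Rod = 1*2 = 2.
Iteration 2: components of {Panel,Rod} -> Clip = 4*1 = 4, Spring = 2*5 = 10, Washer = 4*3 = 12.
Iteration 3: components of {Clip,Spring,Washer} -> Base = 12*2 = 24.
Iteration 4: no further components; recursion stops.
SUM(amt) = 1 + 4 + 2 + 12 + 4 + 10 + 24 = 57.

57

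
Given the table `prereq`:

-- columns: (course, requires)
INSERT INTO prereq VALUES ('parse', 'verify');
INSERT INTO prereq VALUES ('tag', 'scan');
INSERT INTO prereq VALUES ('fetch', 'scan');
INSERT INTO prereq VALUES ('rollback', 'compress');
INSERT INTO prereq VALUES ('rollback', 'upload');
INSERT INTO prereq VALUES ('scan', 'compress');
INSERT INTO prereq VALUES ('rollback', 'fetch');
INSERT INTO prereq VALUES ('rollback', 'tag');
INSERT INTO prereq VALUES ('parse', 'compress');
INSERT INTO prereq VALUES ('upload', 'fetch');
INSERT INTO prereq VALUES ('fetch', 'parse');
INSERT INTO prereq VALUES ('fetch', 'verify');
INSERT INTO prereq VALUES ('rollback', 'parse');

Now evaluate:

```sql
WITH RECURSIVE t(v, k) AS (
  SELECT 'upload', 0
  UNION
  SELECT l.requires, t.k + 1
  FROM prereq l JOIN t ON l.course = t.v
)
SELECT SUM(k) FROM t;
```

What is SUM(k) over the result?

Base: (upload, k=0).
Iteration 1: edges from {upload} -> (fetch, k=1).
Iteration 2: edges from {fetch} -> (parse, k=2), (scan, k=2), (verify, k=2).
Iteration 3: edges from {parse,scan,verify} -> (compress, k=3), (verify, k=3). [UNION drops 1 duplicate row(s)]
Iteration 4: no outgoing edges from {compress,verify}; recursion stops.
SUM(k) = 0 + 1 + 2 + 2 + 2 + 3 + 3 = 13.

13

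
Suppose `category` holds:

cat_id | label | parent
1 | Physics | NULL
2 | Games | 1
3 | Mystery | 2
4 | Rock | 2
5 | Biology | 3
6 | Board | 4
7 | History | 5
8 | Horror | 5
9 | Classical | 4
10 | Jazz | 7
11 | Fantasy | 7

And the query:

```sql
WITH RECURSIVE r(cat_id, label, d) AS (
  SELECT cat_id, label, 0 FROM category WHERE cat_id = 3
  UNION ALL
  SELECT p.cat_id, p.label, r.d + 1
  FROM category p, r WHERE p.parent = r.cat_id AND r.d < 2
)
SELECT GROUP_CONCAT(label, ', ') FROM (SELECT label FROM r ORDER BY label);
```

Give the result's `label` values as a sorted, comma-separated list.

Biology, History, Horror, Mystery

Base: cat_id=3 (Mystery) at d 0.
Iteration 1: rows with parent in {3} -> Biology (id 5, d 1).
Iteration 2: rows with parent in {5} -> History (id 7, d 2), Horror (id 8, d 2).
Iteration 3: d < 2 fails for all current rows; recursion stops.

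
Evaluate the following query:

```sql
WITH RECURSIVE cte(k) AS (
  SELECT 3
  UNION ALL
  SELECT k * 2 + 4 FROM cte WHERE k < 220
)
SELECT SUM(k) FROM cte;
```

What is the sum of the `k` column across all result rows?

Base: k=3.
Iteration 1: 3 < 220 holds -> k = 3 * 2 + 4 = 10.
Iteration 2: 10 < 220 holds -> k = 10 * 2 + 4 = 24.
Iteration 3: 24 < 220 holds -> k = 24 * 2 + 4 = 52.
Iteration 4: 52 < 220 holds -> k = 52 * 2 + 4 = 108.
Iteration 5: 108 < 220 holds -> k = 108 * 2 + 4 = 220.
Iteration 6: 220 < 220 fails; recursion stops.
SUM(k) = 3 + 10 + 24 + 52 + 108 + 220 = 417.

417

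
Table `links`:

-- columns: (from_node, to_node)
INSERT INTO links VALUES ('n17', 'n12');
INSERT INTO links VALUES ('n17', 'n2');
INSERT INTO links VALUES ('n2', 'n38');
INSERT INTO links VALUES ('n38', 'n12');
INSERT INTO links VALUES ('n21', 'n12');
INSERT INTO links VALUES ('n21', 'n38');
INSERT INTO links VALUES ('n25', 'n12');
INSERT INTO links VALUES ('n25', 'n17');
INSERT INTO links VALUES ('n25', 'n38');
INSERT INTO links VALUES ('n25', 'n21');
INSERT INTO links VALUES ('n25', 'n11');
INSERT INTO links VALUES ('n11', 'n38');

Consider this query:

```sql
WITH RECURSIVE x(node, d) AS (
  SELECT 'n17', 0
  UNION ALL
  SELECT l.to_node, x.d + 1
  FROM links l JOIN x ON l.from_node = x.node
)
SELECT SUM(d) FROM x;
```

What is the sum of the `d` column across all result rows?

Base: (n17, d=0).
Iteration 1: edges from {n17} -> (n12, d=1), (n2, d=1).
Iteration 2: edges from {n12,n2} -> (n38, d=2).
Iteration 3: edges from {n38} -> (n12, d=3).
Iteration 4: no outgoing edges from {n12}; recursion stops.
SUM(d) = 0 + 1 + 1 + 2 + 3 = 7.

7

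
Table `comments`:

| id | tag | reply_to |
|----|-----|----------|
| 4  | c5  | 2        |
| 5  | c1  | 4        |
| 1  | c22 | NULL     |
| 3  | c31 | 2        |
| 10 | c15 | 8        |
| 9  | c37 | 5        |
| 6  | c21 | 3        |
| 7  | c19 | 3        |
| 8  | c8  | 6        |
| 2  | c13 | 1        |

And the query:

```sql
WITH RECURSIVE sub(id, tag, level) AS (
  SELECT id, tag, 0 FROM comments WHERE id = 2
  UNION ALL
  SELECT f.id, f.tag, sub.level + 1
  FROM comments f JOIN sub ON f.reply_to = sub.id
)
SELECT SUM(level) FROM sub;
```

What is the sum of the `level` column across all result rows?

18

Base: id=2 (c13) at level 0.
Iteration 1: rows with reply_to in {2} -> c31 (id 3, level 1), c5 (id 4, level 1).
Iteration 2: rows with reply_to in {3,4} -> c1 (id 5, level 2), c21 (id 6, level 2), c19 (id 7, level 2).
Iteration 3: rows with reply_to in {5,6,7} -> c8 (id 8, level 3), c37 (id 9, level 3).
Iteration 4: rows with reply_to in {8,9} -> c15 (id 10, level 4).
Iteration 5: no rows with reply_to in {10}; recursion stops.
SUM(level) = 0 + 1 + 1 + 2 + 2 + 2 + 3 + 3 + 4 = 18.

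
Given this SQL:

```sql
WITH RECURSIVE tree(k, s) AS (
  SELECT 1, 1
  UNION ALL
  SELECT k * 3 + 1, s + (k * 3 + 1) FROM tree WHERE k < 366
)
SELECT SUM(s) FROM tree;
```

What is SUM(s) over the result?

Base: k=1, s=1.
Iteration 1: 1 < 366 holds -> k = 1 * 3 + 1 = 4, s = 1 + 4 = 5.
Iteration 2: 4 < 366 holds -> k = 4 * 3 + 1 = 13, s = 5 + 13 = 18.
Iteration 3: 13 < 366 holds -> k = 13 * 3 + 1 = 40, s = 18 + 40 = 58.
Iteration 4: 40 < 366 holds -> k = 40 * 3 + 1 = 121, s = 58 + 121 = 179.
Iteration 5: 121 < 366 holds -> k = 121 * 3 + 1 = 364, s = 179 + 364 = 543.
Iteration 6: 364 < 366 holds -> k = 364 * 3 + 1 = 1093, s = 543 + 1093 = 1636.
Iteration 7: 1093 < 366 fails; recursion stops.
SUM(s) = 1 + 5 + 18 + 58 + 179 + 543 + 1636 = 2440.

2440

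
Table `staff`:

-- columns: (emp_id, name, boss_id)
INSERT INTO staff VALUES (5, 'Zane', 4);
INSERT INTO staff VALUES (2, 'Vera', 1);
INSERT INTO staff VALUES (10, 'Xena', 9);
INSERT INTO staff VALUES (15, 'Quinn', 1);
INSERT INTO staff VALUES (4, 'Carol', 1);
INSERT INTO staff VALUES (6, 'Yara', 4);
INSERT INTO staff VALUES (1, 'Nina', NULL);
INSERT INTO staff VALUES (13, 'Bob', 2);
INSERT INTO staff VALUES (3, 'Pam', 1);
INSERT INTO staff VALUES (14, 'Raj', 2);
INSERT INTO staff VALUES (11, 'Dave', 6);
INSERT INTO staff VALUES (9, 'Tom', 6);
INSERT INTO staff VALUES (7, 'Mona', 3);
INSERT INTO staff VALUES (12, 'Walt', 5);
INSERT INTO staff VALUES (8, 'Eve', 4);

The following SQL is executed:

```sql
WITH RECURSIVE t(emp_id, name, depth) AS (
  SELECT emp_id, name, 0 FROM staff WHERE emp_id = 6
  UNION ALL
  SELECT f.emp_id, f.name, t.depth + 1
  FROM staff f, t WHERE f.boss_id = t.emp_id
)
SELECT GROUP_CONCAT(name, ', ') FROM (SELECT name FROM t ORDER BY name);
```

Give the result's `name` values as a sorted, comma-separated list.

Dave, Tom, Xena, Yara

Base: emp_id=6 (Yara) at depth 0.
Iteration 1: rows with boss_id in {6} -> Tom (id 9, depth 1), Dave (id 11, depth 1).
Iteration 2: rows with boss_id in {9,11} -> Xena (id 10, depth 2).
Iteration 3: no rows with boss_id in {10}; recursion stops.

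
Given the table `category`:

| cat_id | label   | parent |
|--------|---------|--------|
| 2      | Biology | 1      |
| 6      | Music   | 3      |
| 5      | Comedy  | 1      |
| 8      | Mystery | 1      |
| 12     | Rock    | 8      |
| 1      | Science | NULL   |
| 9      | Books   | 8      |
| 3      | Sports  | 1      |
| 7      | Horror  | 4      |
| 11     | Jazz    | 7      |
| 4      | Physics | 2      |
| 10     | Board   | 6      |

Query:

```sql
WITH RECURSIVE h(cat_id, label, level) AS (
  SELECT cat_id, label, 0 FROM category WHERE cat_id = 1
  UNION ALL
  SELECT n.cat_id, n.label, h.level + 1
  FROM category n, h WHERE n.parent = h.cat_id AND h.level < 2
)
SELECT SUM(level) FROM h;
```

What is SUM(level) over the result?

Base: cat_id=1 (Science) at level 0.
Iteration 1: rows with parent in {1} -> Biology (id 2, level 1), Sports (id 3, level 1), Comedy (id 5, level 1), Mystery (id 8, level 1).
Iteration 2: rows with parent in {2,3,5,8} -> Physics (id 4, level 2), Music (id 6, level 2), Books (id 9, level 2), Rock (id 12, level 2).
Iteration 3: level < 2 fails for all current rows; recursion stops.
SUM(level) = 0 + 1 + 1 + 1 + 1 + 2 + 2 + 2 + 2 = 12.

12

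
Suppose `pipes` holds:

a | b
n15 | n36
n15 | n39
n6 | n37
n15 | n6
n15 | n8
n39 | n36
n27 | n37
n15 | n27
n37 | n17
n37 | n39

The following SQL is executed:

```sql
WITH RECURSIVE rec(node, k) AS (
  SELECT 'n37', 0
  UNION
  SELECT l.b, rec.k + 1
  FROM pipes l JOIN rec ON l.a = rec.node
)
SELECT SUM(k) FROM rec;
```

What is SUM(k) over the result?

4

Base: (n37, k=0).
Iteration 1: edges from {n37} -> (n17, k=1), (n39, k=1).
Iteration 2: edges from {n17,n39} -> (n36, k=2).
Iteration 3: no outgoing edges from {n36}; recursion stops.
SUM(k) = 0 + 1 + 1 + 2 = 4.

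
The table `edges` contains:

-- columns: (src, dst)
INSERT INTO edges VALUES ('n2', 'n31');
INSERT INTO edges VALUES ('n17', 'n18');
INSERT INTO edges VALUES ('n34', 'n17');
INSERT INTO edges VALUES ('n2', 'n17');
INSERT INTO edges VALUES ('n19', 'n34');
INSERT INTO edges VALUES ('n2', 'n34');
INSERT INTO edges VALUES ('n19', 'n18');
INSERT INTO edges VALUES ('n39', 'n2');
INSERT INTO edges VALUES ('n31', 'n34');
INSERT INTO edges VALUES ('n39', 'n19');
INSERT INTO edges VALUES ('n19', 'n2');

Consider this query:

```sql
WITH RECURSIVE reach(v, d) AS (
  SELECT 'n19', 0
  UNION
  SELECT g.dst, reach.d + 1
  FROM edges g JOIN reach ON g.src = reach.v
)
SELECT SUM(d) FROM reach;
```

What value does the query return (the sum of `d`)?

31

Base: (n19, d=0).
Iteration 1: edges from {n19} -> (n18, d=1), (n2, d=1), (n34, d=1).
Iteration 2: edges from {n18,n2,n34} -> (n17, d=2), (n31, d=2), (n34, d=2). [UNION drops 1 duplicate row(s)]
Iteration 3: edges from {n17,n31,n34} -> (n17, d=3), (n18, d=3), (n34, d=3).
Iteration 4: edges from {n17,n18,n34} -> (n17, d=4), (n18, d=4).
Iteration 5: edges from {n17,n18} -> (n18, d=5).
Iteration 6: no outgoing edges from {n18}; recursion stops.
SUM(d) = 0 + 1 + 1 + 1 + 2 + 2 + 2 + 3 + 3 + 3 + 4 + 4 + 5 = 31.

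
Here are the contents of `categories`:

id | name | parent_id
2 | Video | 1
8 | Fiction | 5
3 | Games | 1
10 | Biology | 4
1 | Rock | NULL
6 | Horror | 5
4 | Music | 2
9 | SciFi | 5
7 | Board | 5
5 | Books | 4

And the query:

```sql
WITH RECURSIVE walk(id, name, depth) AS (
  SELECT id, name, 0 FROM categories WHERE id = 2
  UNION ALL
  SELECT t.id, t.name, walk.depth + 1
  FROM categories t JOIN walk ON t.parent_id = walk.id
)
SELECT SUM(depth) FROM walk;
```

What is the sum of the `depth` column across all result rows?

17

Base: id=2 (Video) at depth 0.
Iteration 1: rows with parent_id in {2} -> Music (id 4, depth 1).
Iteration 2: rows with parent_id in {4} -> Books (id 5, depth 2), Biology (id 10, depth 2).
Iteration 3: rows with parent_id in {5,10} -> Horror (id 6, depth 3), Board (id 7, depth 3), Fiction (id 8, depth 3), SciFi (id 9, depth 3).
Iteration 4: no rows with parent_id in {6,7,8,9}; recursion stops.
SUM(depth) = 0 + 1 + 2 + 2 + 3 + 3 + 3 + 3 = 17.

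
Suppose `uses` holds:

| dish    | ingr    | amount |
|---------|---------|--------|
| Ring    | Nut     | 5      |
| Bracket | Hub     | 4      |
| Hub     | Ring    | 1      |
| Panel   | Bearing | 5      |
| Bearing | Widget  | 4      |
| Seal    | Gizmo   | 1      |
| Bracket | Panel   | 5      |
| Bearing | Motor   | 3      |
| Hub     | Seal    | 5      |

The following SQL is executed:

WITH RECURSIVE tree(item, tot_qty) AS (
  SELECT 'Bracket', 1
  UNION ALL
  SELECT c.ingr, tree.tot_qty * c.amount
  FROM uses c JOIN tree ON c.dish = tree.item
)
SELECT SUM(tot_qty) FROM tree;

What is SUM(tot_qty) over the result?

274

Base: (Bracket, tot_qty=1).
Iteration 1: components of {Bracket} -> Hub = 1*4 = 4, Panel = 1*5 = 5.
Iteration 2: components of {Hub,Panel} -> Bearing = 5*5 = 25, Ring = 4*1 = 4, Seal = 4*5 = 20.
Iteration 3: components of {Bearing,Ring,Seal} -> Gizmo = 20*1 = 20, Motor = 25*3 = 75, Nut = 4*5 = 20, Widget = 25*4 = 100.
Iteration 4: no further components; recursion stops.
SUM(tot_qty) = 1 + 5 + 4 + 25 + 20 + 4 + 75 + 100 + 20 + 20 = 274.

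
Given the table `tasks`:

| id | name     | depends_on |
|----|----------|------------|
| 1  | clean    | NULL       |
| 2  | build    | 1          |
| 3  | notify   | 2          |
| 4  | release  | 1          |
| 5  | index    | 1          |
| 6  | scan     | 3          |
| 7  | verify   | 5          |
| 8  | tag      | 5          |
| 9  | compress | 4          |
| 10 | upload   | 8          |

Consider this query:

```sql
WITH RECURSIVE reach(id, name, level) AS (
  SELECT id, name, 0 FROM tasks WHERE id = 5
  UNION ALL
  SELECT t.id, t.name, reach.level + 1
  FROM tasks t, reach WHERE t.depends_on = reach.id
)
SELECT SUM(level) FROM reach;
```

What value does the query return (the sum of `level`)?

Base: id=5 (index) at level 0.
Iteration 1: rows with depends_on in {5} -> verify (id 7, level 1), tag (id 8, level 1).
Iteration 2: rows with depends_on in {7,8} -> upload (id 10, level 2).
Iteration 3: no rows with depends_on in {10}; recursion stops.
SUM(level) = 0 + 1 + 1 + 2 = 4.

4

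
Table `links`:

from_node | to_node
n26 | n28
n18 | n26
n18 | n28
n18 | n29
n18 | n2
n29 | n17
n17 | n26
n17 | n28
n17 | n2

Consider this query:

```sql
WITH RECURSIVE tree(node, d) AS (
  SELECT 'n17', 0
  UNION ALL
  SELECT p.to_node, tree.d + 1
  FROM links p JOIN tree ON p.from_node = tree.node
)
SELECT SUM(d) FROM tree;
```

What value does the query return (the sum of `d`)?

5

Base: (n17, d=0).
Iteration 1: edges from {n17} -> (n2, d=1), (n26, d=1), (n28, d=1).
Iteration 2: edges from {n2,n26,n28} -> (n28, d=2).
Iteration 3: no outgoing edges from {n28}; recursion stops.
SUM(d) = 0 + 1 + 1 + 1 + 2 = 5.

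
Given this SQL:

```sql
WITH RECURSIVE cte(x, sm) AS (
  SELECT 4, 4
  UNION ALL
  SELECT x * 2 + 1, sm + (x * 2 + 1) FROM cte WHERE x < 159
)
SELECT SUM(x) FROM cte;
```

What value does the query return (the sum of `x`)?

309

Base: x=4, sm=4.
Iteration 1: 4 < 159 holds -> x = 4 * 2 + 1 = 9, sm = 4 + 9 = 13.
Iteration 2: 9 < 159 holds -> x = 9 * 2 + 1 = 19, sm = 13 + 19 = 32.
Iteration 3: 19 < 159 holds -> x = 19 * 2 + 1 = 39, sm = 32 + 39 = 71.
Iteration 4: 39 < 159 holds -> x = 39 * 2 + 1 = 79, sm = 71 + 79 = 150.
Iteration 5: 79 < 159 holds -> x = 79 * 2 + 1 = 159, sm = 150 + 159 = 309.
Iteration 6: 159 < 159 fails; recursion stops.
SUM(x) = 4 + 9 + 19 + 39 + 79 + 159 = 309.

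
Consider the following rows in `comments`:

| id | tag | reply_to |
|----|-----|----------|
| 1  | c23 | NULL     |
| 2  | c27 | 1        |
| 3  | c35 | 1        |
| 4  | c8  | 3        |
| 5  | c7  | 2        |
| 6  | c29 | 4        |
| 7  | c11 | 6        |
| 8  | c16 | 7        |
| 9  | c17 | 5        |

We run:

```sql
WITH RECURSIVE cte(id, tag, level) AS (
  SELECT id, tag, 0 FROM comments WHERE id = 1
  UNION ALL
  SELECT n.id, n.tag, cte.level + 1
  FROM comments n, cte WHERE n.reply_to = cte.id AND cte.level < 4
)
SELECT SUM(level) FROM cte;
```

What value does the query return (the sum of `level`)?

Base: id=1 (c23) at level 0.
Iteration 1: rows with reply_to in {1} -> c27 (id 2, level 1), c35 (id 3, level 1).
Iteration 2: rows with reply_to in {2,3} -> c8 (id 4, level 2), c7 (id 5, level 2).
Iteration 3: rows with reply_to in {4,5} -> c29 (id 6, level 3), c17 (id 9, level 3).
Iteration 4: rows with reply_to in {6,9} -> c11 (id 7, level 4).
Iteration 5: level < 4 fails for all current rows; recursion stops.
SUM(level) = 0 + 1 + 1 + 2 + 2 + 3 + 3 + 4 = 16.

16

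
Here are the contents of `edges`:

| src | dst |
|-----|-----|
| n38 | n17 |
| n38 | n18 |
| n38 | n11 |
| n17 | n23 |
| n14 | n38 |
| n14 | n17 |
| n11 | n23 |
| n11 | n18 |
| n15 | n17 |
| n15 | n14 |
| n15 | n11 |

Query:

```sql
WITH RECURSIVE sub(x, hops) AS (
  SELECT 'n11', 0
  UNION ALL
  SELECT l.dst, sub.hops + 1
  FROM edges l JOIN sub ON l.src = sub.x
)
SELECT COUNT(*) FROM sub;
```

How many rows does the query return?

3

Base: (n11, hops=0).
Iteration 1: edges from {n11} -> (n18, hops=1), (n23, hops=1).
Iteration 2: no outgoing edges from {n18,n23}; recursion stops.
Total rows emitted: 3.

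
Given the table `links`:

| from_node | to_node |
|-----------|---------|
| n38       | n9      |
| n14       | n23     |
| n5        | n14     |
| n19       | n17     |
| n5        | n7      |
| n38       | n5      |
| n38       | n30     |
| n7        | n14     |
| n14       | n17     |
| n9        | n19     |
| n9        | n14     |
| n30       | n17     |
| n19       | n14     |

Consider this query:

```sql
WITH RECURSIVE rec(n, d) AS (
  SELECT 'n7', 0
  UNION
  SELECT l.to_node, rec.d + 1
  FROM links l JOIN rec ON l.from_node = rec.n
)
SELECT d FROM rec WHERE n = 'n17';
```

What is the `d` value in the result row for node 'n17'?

2

Base: (n7, d=0).
Iteration 1: edges from {n7} -> (n14, d=1).
Iteration 2: edges from {n14} -> (n17, d=2), (n23, d=2).
Iteration 3: no outgoing edges from {n17,n23}; recursion stops.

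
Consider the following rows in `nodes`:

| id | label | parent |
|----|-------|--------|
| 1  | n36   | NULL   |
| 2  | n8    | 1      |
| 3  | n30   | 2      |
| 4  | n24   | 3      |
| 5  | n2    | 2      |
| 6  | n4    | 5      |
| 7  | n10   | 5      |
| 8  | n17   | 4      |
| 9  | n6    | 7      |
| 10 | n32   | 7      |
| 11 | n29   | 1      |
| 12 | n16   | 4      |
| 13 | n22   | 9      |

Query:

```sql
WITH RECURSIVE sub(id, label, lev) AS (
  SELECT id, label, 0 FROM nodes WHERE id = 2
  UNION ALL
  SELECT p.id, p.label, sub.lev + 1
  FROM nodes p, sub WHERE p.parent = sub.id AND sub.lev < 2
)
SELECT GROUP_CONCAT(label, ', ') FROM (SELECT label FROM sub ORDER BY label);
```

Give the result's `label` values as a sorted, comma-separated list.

Base: id=2 (n8) at lev 0.
Iteration 1: rows with parent in {2} -> n30 (id 3, lev 1), n2 (id 5, lev 1).
Iteration 2: rows with parent in {3,5} -> n24 (id 4, lev 2), n4 (id 6, lev 2), n10 (id 7, lev 2).
Iteration 3: lev < 2 fails for all current rows; recursion stops.

n10, n2, n24, n30, n4, n8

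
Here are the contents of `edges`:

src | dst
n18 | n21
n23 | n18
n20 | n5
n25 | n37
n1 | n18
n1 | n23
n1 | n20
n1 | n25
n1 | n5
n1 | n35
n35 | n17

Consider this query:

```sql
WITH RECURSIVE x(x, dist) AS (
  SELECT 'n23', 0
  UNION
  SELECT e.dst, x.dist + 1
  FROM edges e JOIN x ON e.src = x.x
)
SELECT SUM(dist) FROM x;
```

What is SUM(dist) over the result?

Base: (n23, dist=0).
Iteration 1: edges from {n23} -> (n18, dist=1).
Iteration 2: edges from {n18} -> (n21, dist=2).
Iteration 3: no outgoing edges from {n21}; recursion stops.
SUM(dist) = 0 + 1 + 2 = 3.

3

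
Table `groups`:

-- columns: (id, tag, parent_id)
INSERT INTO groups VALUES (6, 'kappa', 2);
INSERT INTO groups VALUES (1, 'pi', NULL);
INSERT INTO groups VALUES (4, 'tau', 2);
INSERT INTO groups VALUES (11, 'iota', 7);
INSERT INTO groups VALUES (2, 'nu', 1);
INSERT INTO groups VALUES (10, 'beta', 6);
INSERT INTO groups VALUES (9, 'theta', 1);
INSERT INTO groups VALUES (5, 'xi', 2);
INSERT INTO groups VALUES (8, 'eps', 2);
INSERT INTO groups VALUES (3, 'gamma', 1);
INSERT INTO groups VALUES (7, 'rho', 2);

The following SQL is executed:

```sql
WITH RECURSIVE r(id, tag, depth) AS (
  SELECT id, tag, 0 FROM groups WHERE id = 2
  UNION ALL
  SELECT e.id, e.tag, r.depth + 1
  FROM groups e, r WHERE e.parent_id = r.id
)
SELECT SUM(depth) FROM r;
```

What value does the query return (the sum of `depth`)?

Base: id=2 (nu) at depth 0.
Iteration 1: rows with parent_id in {2} -> tau (id 4, depth 1), xi (id 5, depth 1), kappa (id 6, depth 1), rho (id 7, depth 1), eps (id 8, depth 1).
Iteration 2: rows with parent_id in {4,5,6,7,8} -> beta (id 10, depth 2), iota (id 11, depth 2).
Iteration 3: no rows with parent_id in {10,11}; recursion stops.
SUM(depth) = 0 + 1 + 1 + 1 + 1 + 1 + 2 + 2 = 9.

9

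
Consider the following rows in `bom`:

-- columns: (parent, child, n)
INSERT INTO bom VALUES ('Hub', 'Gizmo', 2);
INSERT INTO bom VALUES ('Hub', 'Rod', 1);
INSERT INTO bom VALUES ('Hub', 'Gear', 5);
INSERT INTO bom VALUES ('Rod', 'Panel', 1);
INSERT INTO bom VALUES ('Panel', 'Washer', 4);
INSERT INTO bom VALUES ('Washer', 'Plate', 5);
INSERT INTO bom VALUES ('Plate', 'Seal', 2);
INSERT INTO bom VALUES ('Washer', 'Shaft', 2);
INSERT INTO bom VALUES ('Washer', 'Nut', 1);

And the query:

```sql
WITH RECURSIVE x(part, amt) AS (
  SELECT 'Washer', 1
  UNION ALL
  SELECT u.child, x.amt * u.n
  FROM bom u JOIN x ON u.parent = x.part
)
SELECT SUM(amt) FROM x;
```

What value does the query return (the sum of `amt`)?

Base: (Washer, amt=1).
Iteration 1: components of {Washer} -> Nut = 1*1 = 1, Plate = 1*5 = 5, Shaft = 1*2 = 2.
Iteration 2: components of {Nut,Plate,Shaft} -> Seal = 5*2 = 10.
Iteration 3: no further components; recursion stops.
SUM(amt) = 1 + 5 + 2 + 1 + 10 = 19.

19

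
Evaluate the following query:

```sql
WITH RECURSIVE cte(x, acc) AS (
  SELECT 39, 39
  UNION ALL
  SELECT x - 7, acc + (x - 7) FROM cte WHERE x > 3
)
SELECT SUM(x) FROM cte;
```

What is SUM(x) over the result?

126

Base: x=39, acc=39.
Iteration 1: 39 > 3 holds -> x = 39 - 7 = 32, acc = 39 + 32 = 71.
Iteration 2: 32 > 3 holds -> x = 32 - 7 = 25, acc = 71 + 25 = 96.
Iteration 3: 25 > 3 holds -> x = 25 - 7 = 18, acc = 96 + 18 = 114.
Iteration 4: 18 > 3 holds -> x = 18 - 7 = 11, acc = 114 + 11 = 125.
Iteration 5: 11 > 3 holds -> x = 11 - 7 = 4, acc = 125 + 4 = 129.
Iteration 6: 4 > 3 holds -> x = 4 - 7 = -3, acc = 129 + -3 = 126.
Iteration 7: -3 > 3 fails; recursion stops.
SUM(x) = 39 + 32 + 25 + 18 + 11 + 4 + -3 = 126.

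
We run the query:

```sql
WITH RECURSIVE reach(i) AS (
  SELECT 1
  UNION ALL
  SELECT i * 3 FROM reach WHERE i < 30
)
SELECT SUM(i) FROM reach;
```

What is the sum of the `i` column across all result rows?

Base: i=1.
Iteration 1: 1 < 30 holds -> i = 1 * 3 = 3.
Iteration 2: 3 < 30 holds -> i = 3 * 3 = 9.
Iteration 3: 9 < 30 holds -> i = 9 * 3 = 27.
Iteration 4: 27 < 30 holds -> i = 27 * 3 = 81.
Iteration 5: 81 < 30 fails; recursion stops.
SUM(i) = 1 + 3 + 9 + 27 + 81 = 121.

121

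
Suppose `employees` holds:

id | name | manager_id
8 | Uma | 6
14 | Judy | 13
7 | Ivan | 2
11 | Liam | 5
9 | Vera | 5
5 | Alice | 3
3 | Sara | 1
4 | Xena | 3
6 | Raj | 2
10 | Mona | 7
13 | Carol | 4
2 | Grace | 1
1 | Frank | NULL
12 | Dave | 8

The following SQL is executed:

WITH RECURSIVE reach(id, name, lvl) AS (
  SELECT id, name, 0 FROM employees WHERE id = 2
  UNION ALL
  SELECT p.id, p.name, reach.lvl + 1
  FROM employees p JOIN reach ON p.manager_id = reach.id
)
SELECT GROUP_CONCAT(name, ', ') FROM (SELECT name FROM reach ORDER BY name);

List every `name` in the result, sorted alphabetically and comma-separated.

Base: id=2 (Grace) at lvl 0.
Iteration 1: rows with manager_id in {2} -> Raj (id 6, lvl 1), Ivan (id 7, lvl 1).
Iteration 2: rows with manager_id in {6,7} -> Uma (id 8, lvl 2), Mona (id 10, lvl 2).
Iteration 3: rows with manager_id in {8,10} -> Dave (id 12, lvl 3).
Iteration 4: no rows with manager_id in {12}; recursion stops.

Dave, Grace, Ivan, Mona, Raj, Uma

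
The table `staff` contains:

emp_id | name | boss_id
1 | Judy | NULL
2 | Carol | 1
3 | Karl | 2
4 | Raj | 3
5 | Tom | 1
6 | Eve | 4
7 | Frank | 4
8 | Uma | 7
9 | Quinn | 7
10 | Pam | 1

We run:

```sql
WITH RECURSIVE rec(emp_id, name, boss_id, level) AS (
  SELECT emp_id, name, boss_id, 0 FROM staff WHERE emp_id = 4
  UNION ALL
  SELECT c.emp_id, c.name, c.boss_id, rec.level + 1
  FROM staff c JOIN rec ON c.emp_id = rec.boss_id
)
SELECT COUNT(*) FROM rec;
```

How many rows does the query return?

Base: emp_id=4 (Raj), boss_id=3, level 0.
Iteration 1: join on emp_id=3 -> Karl (id 3, boss_id=2, level 1).
Iteration 2: join on emp_id=2 -> Carol (id 2, boss_id=1, level 2).
Iteration 3: join on emp_id=1 -> Judy (id 1, boss_id=NULL, level 3).
Iteration 4: boss_id is NULL; no match; recursion stops.
Total rows emitted: 4.

4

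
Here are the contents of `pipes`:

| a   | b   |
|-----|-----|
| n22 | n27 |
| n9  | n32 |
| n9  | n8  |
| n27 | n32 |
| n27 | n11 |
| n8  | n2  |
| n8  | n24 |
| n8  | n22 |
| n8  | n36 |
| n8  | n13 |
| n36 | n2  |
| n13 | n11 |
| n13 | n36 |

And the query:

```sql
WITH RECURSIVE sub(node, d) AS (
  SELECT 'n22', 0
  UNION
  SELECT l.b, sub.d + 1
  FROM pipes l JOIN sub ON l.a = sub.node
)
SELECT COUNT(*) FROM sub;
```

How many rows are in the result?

Base: (n22, d=0).
Iteration 1: edges from {n22} -> (n27, d=1).
Iteration 2: edges from {n27} -> (n11, d=2), (n32, d=2).
Iteration 3: no outgoing edges from {n11,n32}; recursion stops.
Total rows emitted: 4.

4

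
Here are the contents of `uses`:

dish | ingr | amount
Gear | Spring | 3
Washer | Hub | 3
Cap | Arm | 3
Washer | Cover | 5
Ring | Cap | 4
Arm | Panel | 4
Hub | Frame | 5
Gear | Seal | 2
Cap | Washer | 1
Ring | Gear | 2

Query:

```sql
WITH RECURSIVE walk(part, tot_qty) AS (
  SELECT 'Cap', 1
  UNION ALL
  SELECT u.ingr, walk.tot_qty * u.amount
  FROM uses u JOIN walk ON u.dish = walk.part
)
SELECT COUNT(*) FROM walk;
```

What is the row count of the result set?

7

Base: (Cap, tot_qty=1).
Iteration 1: components of {Cap} -> Arm = 1*3 = 3, Washer = 1*1 = 1.
Iteration 2: components of {Arm,Washer} -> Cover = 1*5 = 5, Hub = 1*3 = 3, Panel = 3*4 = 12.
Iteration 3: components of {Cover,Hub,Panel} -> Frame = 3*5 = 15.
Iteration 4: no further components; recursion stops.
Total rows emitted: 7.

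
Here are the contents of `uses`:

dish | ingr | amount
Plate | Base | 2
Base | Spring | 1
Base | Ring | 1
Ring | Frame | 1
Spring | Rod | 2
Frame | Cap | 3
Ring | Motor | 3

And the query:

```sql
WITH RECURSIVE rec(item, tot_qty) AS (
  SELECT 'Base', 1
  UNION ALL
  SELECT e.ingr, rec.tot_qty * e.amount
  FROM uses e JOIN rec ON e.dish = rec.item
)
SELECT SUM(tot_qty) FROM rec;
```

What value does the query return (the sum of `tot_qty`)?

Base: (Base, tot_qty=1).
Iteration 1: components of {Base} -> Ring = 1*1 = 1, Spring = 1*1 = 1.
Iteration 2: components of {Ring,Spring} -> Frame = 1*1 = 1, Motor = 1*3 = 3, Rod = 1*2 = 2.
Iteration 3: components of {Frame,Motor,Rod} -> Cap = 1*3 = 3.
Iteration 4: no further components; recursion stops.
SUM(tot_qty) = 1 + 1 + 1 + 2 + 1 + 3 + 3 = 12.

12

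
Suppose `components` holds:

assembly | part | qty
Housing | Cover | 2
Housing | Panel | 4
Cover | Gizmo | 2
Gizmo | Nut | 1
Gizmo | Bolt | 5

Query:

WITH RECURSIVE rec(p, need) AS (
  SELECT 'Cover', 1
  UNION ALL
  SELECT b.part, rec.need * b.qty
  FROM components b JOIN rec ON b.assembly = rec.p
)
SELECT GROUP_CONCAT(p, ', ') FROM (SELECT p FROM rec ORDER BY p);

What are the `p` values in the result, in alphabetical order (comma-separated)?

Bolt, Cover, Gizmo, Nut

Base: (Cover, need=1).
Iteration 1: components of {Cover} -> Gizmo = 1*2 = 2.
Iteration 2: components of {Gizmo} -> Bolt = 2*5 = 10, Nut = 2*1 = 2.
Iteration 3: no further components; recursion stops.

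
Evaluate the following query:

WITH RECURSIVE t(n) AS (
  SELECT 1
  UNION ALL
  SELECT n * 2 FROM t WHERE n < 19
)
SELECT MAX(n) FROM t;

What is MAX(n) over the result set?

32

Base: n=1.
Iteration 1: 1 < 19 holds -> n = 1 * 2 = 2.
Iteration 2: 2 < 19 holds -> n = 2 * 2 = 4.
Iteration 3: 4 < 19 holds -> n = 4 * 2 = 8.
Iteration 4: 8 < 19 holds -> n = 8 * 2 = 16.
Iteration 5: 16 < 19 holds -> n = 16 * 2 = 32.
Iteration 6: 32 < 19 fails; recursion stops.
n values: 1, 2, 4, 8, 16, 32; the maximum is 32.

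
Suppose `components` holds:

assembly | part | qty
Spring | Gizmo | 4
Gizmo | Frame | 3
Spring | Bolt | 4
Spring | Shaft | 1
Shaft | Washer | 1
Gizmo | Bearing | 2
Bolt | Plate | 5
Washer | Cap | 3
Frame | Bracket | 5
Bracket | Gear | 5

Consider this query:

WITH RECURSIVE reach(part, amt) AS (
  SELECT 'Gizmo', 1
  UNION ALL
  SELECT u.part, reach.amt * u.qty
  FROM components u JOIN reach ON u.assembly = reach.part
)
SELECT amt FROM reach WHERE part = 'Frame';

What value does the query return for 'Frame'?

Base: (Gizmo, amt=1).
Iteration 1: components of {Gizmo} -> Bearing = 1*2 = 2, Frame = 1*3 = 3.
Iteration 2: components of {Bearing,Frame} -> Bracket = 3*5 = 15.
Iteration 3: components of {Bracket} -> Gear = 15*5 = 75.
Iteration 4: no further components; recursion stops.

3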